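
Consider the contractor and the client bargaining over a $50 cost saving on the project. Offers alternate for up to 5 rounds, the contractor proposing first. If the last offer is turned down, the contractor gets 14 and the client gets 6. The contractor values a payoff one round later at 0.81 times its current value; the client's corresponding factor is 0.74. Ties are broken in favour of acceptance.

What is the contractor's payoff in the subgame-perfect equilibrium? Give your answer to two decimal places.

Solve by backward induction from round 5.
Round 5 (the contractor proposes): the client gets 6 if talks fail, so the contractor offers 6 and keeps 44.
Round 4 (the client proposes): the contractor can get 44 next round, worth 0.81 × 44 = 35.64 now; the client offers that and keeps 14.36.
Round 3 (the contractor proposes): the client can get 14.36 next round, worth 0.74 × 14.36 = 10.6264 now. The contractor offers 10.6264 and keeps 50 − 10.6264 = 39.3736.
Round 2 (the client proposes): the contractor can get 39.3736 next round, worth 0.81 × 39.3736 = 31.892616 now. The client offers 31.892616 and keeps 50 − 31.892616 = 18.107384.
Round 1 (the contractor proposes): the client can get 18.107384 next round, worth 0.74 × 18.107384 = 13.39946416 now, so the contractor offers 13.39946416, keeping 36.60053584.

36.60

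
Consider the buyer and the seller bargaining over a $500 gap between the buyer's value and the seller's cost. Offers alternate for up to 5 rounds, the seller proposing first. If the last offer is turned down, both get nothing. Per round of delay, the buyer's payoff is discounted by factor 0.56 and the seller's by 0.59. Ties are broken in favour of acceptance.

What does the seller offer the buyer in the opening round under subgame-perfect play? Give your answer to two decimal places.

Solve by backward induction from round 5.
Round 5 (the seller proposes): the buyer will accept anything ≥ 0, so the seller offers 0 and keeps 500.
Round 4 (the buyer proposes): the seller can get 500 next round, worth 0.59 × 500 = 295 now. The buyer offers 295 and keeps 500 − 295 = 205.
Round 3 (the seller proposes): the buyer can get 205 next round, worth 0.56 × 205 = 114.8 now. The seller offers 114.8 and keeps 500 − 114.8 = 385.2.
Round 2 (the buyer proposes): the seller can get 385.2 next round, worth 0.59 × 385.2 = 227.268 now; the buyer offers that and keeps 272.732.
Round 1 (the seller proposes): the buyer can get 272.732 next round, worth 0.56 × 272.732 = 152.72992 now, so the seller offers 152.72992, keeping 347.27008.

152.73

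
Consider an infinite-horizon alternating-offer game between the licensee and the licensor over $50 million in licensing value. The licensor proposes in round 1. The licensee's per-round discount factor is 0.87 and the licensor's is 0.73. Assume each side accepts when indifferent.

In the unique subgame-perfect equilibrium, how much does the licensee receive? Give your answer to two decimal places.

32.19

Let x be the licensor's share when the licensor proposes and y be the licensee's share when the licensee proposes.
The licensee accepts iff offered ≥ 0.87·y, so x = 50 − 0.87y. Symmetrically y = 50 − 0.73x.
Substituting: x = 50 − 0.87(50 − 0.73x), giving x(1 − 0.73·0.87) = 50(1 − 0.87).
So x = 50 × 0.13 / 0.3649 ≈ 17.8131, and the licensee receives 50 − x ≈ 32.1869.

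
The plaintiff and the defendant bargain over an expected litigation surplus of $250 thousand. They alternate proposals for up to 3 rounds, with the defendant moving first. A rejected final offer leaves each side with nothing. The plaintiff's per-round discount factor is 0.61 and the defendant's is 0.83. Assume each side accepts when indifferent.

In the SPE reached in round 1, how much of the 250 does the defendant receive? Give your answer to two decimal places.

By backward induction:
Round 3 (the defendant proposes): rejection yields 0 for the plaintiff; the defendant offers 0 and keeps 250.
Round 2 (the plaintiff proposes): the defendant can get 250 next round, worth 0.83 × 250 = 207.5 now, so the plaintiff offers 207.5, keeping 42.5.
Round 1 (the defendant proposes): the plaintiff can get 42.5 next round, worth 0.61 × 42.5 = 25.925 now, so the defendant offers 25.925, keeping 224.075.

224.08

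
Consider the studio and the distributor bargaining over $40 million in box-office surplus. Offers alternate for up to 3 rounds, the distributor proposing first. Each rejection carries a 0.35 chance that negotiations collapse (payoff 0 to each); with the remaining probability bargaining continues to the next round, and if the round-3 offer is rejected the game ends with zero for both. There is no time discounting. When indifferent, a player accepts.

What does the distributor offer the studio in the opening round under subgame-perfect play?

Round 3 (the distributor proposes): the studio will accept anything ≥ 0, so the distributor offers 0 and keeps 40.
Round 2 (the studio proposes): rejecting gives the distributor an expected 0.65 × 40 = 26; the studio offers that and keeps 14.
Round 1 (the distributor proposes): rejecting gives the studio an expected 0.65 × 14 = 9.1, so the distributor offers 9.1, keeping 30.9.

9.1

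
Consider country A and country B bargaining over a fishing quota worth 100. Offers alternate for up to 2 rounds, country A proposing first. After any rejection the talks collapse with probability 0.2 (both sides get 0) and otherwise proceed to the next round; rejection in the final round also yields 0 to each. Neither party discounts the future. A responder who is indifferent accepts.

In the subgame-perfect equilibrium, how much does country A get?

20

Round 2 (country B proposes): country A will accept anything ≥ 0, so country B offers 0 and keeps 100.
Round 1 (country A proposes): rejecting gives country B an expected 0.8 × 100 = 80. Country A offers 80 and keeps 100 − 80 = 20.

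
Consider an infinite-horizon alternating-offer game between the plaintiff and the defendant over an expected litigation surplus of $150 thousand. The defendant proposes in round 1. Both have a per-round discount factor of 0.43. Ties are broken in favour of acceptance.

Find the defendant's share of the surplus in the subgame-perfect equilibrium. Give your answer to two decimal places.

In a stationary SPE each proposer offers the other exactly their discounted continuation value.
If the defendant keeps x when proposing and the plaintiff keeps y when proposing, then x = 150 − 0.43y and y = 150 − 0.43x.
Solving: x = 150(1 − 0.43) / (1 − 0.43·0.43) = 85.5 / 0.8151 ≈ 104.8951.
The plaintiff gets 150 − 104.8951 ≈ 45.1049.

104.90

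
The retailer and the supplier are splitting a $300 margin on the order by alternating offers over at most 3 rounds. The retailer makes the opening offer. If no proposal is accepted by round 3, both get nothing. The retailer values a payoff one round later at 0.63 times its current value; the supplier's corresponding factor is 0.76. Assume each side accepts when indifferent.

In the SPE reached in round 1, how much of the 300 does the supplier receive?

Round 3 (the retailer proposes): the supplier will accept anything ≥ 0, so the retailer offers 0 and keeps 300.
Round 2 (the supplier proposes): the retailer can get 300 next round, worth 0.63 × 300 = 189 now. The supplier offers 189 and keeps 300 − 189 = 111.
Round 1 (the retailer proposes): the supplier can get 111 next round, worth 0.76 × 111 = 84.36 now, so the retailer offers 84.36, keeping 215.64.

84.36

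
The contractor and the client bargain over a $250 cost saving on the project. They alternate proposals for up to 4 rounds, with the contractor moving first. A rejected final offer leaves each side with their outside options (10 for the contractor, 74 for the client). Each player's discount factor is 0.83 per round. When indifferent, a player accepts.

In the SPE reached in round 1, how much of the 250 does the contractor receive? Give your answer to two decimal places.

Round 4 (the client proposes): the contractor gets 10 if talks fail, so the client offers 10 and keeps 240.
Round 3 (the contractor proposes): the client can get 240 next round, worth 0.83 × 240 = 199.2 now; the contractor offers that and keeps 50.8.
Round 2 (the client proposes): the contractor can get 50.8 next round, worth 0.83 × 50.8 = 42.164 now, so the client offers 42.164, keeping 207.836.
Round 1 (the contractor proposes): the client can get 207.836 next round, worth 0.83 × 207.836 = 172.50388 now. The contractor offers 172.50388 and keeps 250 − 172.50388 = 77.49612.

77.50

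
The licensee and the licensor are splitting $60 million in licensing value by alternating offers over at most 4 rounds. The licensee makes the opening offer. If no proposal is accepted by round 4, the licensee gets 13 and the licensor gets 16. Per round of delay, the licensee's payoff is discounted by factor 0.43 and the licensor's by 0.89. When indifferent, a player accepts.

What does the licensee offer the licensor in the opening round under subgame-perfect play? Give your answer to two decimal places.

Round 4 (the licensor proposes): the licensee gets 13 if talks fail, so the licensor offers 13 and keeps 47.
Round 3 (the licensee proposes): the licensor can get 47 next round, worth 0.89 × 47 = 41.83 now. The licensee offers 41.83 and keeps 60 − 41.83 = 18.17.
Round 2 (the licensor proposes): the licensee can get 18.17 next round, worth 0.43 × 18.17 = 7.8131 now, so the licensor offers 7.8131, keeping 52.1869.
Round 1 (the licensee proposes): the licensor can get 52.1869 next round, worth 0.89 × 52.1869 = 46.446341 now, so the licensee offers 46.446341, keeping 13.553659.

46.45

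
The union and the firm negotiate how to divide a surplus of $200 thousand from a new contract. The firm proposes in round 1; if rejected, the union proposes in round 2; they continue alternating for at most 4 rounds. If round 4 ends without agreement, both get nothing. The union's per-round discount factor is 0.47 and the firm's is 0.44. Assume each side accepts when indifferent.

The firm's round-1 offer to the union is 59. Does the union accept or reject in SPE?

Reject

Round 4 (the union proposes): the firm will accept anything ≥ 0, so the union offers 0 and keeps 200.
Round 3 (the firm proposes): the union can get 200 next round, worth 0.47 × 200 = 94 now. The firm offers 94 and keeps 200 − 94 = 106.
Round 2 (the union proposes): the firm can get 106 next round, worth 0.44 × 106 = 46.64 now. The union offers 46.64 and keeps 200 − 46.64 = 153.36.
So by rejecting in round 1, the union gets 153.36 next round, worth 0.47 × 153.36 = 72.0792 now.
Offer 59 < 72.0792, so the union rejects.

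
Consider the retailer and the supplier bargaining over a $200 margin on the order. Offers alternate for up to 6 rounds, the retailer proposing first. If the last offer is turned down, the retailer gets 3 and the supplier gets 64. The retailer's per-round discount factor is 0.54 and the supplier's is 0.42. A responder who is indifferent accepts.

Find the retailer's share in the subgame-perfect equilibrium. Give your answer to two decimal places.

148.34

Round 6 (the supplier proposes): the retailer gets 3 if talks fail, so the supplier offers 3 and keeps 197.
Round 5 (the retailer proposes): the supplier can get 197 next round, worth 0.42 × 197 = 82.74 now. The retailer offers 82.74 and keeps 200 − 82.74 = 117.26.
Round 4 (the supplier proposes): the retailer can get 117.26 next round, worth 0.54 × 117.26 = 63.3204 now. The supplier offers 63.3204 and keeps 200 − 63.3204 = 136.6796.
Round 3 (the retailer proposes): the supplier can get 136.6796 next round, worth 0.42 × 136.6796 = 57.405432 now. The retailer offers 57.405432 and keeps 200 − 57.405432 = 142.594568.
Round 2 (the supplier proposes): the retailer can get 142.594568 next round, worth 0.54 × 142.594568 = 77.00106672 now. The supplier offers 77.00106672 and keeps 200 − 77.00106672 = 122.99893328.
Round 1 (the retailer proposes): the supplier can get 122.99893328 next round, worth 0.42 × 122.99893328 = 51.6595519776 now. The retailer offers 51.6595519776 and keeps 200 − 51.6595519776 = 148.3404480224.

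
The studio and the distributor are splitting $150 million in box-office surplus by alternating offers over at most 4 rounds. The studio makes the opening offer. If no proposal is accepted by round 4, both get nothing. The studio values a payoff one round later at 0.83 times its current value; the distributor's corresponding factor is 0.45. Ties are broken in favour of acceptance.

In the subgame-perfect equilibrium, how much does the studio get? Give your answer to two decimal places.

By backward induction:
Round 4 (the distributor proposes): rejection yields 0 for the studio; the distributor offers 0 and keeps 150.
Round 3 (the studio proposes): the distributor can get 150 next round, worth 0.45 × 150 = 67.5 now, so the studio offers 67.5, keeping 82.5.
Round 2 (the distributor proposes): the studio can get 82.5 next round, worth 0.83 × 82.5 = 68.475 now. The distributor offers 68.475 and keeps 150 − 68.475 = 81.525.
Round 1 (the studio proposes): the distributor can get 81.525 next round, worth 0.45 × 81.525 = 36.68625 now. The studio offers 36.68625 and keeps 150 − 36.68625 = 113.31375.

113.31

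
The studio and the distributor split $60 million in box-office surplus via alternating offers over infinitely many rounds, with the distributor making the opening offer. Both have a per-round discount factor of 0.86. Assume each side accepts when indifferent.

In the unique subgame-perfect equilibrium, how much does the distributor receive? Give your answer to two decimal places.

When the distributor proposes, the studio accepts any offer worth at least 0.86 times what the studio would get by proposing next round; and vice versa.
This gives x = 60 − 0.86y and y = 60 − 0.86x, where x and y are each side's share when it proposes.
Hence (1 − 0.86·0.86)x = 60(1 − 0.86), i.e. 0.2604·x = 8.4.
x ≈ 32.2581; the studio's share is 60 − x ≈ 27.7419.

32.26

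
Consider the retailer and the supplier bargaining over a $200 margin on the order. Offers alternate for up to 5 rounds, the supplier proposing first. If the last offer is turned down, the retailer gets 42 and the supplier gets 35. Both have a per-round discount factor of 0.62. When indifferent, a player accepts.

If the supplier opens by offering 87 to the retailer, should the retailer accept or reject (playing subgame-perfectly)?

Round 5 (the supplier proposes): the retailer gets 42 if talks fail, so the supplier offers 42 and keeps 158.
Round 4 (the retailer proposes): the supplier can get 158 next round, worth 0.62 × 158 = 97.96 now. The retailer offers 97.96 and keeps 200 − 97.96 = 102.04.
Round 3 (the supplier proposes): the retailer can get 102.04 next round, worth 0.62 × 102.04 = 63.2648 now. The supplier offers 63.2648 and keeps 200 − 63.2648 = 136.7352.
Round 2 (the retailer proposes): the supplier can get 136.7352 next round, worth 0.62 × 136.7352 = 84.775824 now. The retailer offers 84.775824 and keeps 200 − 84.775824 = 115.224176.
So by rejecting in round 1, the retailer gets 115.224176 next round, worth 0.62 × 115.224176 = 71.43898912 now.
Offer 87 ≥ 71.43898912, so the retailer accepts.

Accept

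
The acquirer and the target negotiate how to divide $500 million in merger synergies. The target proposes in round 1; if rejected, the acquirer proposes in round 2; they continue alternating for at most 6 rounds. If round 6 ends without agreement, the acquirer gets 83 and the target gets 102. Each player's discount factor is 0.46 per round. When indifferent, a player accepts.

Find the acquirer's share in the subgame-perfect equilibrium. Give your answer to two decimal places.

158.68

By backward induction:
Round 6 (the acquirer proposes): the target gets 102 if talks fail, so the acquirer offers 102 and keeps 398.
Round 5 (the target proposes): the acquirer can get 398 next round, worth 0.46 × 398 = 183.08 now, so the target offers 183.08, keeping 316.92.
Round 4 (the acquirer proposes): the target can get 316.92 next round, worth 0.46 × 316.92 = 145.7832 now. The acquirer offers 145.7832 and keeps 500 − 145.7832 = 354.2168.
Round 3 (the target proposes): the acquirer can get 354.2168 next round, worth 0.46 × 354.2168 = 162.939728 now; the target offers that and keeps 337.060272.
Round 2 (the acquirer proposes): the target can get 337.060272 next round, worth 0.46 × 337.060272 = 155.04772512 now. The acquirer offers 155.04772512 and keeps 500 − 155.04772512 = 344.95227488.
Round 1 (the target proposes): the acquirer can get 344.95227488 next round, worth 0.46 × 344.95227488 = 158.6780464448 now, so the target offers 158.6780464448, keeping 341.3219535552.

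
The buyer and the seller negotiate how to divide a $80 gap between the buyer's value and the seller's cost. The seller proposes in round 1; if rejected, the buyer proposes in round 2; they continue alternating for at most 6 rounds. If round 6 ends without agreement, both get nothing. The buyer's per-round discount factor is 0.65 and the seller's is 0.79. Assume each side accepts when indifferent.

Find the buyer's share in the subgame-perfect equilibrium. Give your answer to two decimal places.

By backward induction:
Round 6 (the buyer proposes): rejection yields 0 for the seller; the buyer offers 0 and keeps 80.
Round 5 (the seller proposes): the buyer can get 80 next round, worth 0.65 × 80 = 52 now, so the seller offers 52, keeping 28.
Round 4 (the buyer proposes): the seller can get 28 next round, worth 0.79 × 28 = 22.12 now, so the buyer offers 22.12, keeping 57.88.
Round 3 (the seller proposes): the buyer can get 57.88 next round, worth 0.65 × 57.88 = 37.622 now, so the seller offers 37.622, keeping 42.378.
Round 2 (the buyer proposes): the seller can get 42.378 next round, worth 0.79 × 42.378 = 33.47862 now. The buyer offers 33.47862 and keeps 80 − 33.47862 = 46.52138.
Round 1 (the seller proposes): the buyer can get 46.52138 next round, worth 0.65 × 46.52138 = 30.238897 now. The seller offers 30.238897 and keeps 80 − 30.238897 = 49.761103.

30.24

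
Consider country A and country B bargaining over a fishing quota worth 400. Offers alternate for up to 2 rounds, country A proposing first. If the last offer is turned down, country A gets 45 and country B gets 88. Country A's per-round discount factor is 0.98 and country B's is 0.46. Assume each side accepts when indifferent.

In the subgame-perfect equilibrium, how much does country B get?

Work backward from the last round.
Round 2 (country B proposes): country A gets 45 if talks fail, so country B offers 45 and keeps 355.
Round 1 (country A proposes): country B can get 355 next round, worth 0.46 × 355 = 163.3 now. Country A offers 163.3 and keeps 400 − 163.3 = 236.7.

163.3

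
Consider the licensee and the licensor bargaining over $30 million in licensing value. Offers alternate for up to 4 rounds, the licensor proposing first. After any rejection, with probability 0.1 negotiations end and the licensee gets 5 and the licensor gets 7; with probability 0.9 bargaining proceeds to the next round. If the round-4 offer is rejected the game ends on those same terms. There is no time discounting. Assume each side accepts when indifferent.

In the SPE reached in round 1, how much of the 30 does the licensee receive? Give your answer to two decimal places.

Round 4 (the licensee proposes): the licensor gets 7 if talks fail, so the licensee offers 7 and keeps 23.
Round 3 (the licensor proposes): rejecting gives the licensee an expected 0.9 × 23 + 0.1 × 5 = 21.2. The licensor offers 21.2 and keeps 30 − 21.2 = 8.8.
Round 2 (the licensee proposes): rejecting gives the licensor an expected 0.9 × 8.8 + 0.1 × 7 = 8.62; the licensee offers that and keeps 21.38.
Round 1 (the licensor proposes): rejecting gives the licensee an expected 0.9 × 21.38 + 0.1 × 5 = 19.742, so the licensor offers 19.742, keeping 10.258.

19.74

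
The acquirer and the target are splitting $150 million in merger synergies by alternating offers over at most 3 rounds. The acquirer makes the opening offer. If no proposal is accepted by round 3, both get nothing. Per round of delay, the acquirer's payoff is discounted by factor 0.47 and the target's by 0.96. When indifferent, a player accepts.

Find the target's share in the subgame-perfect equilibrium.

76.32

Solve by backward induction from round 3.
Round 3 (the acquirer proposes): rejection yields 0 for the target; the acquirer offers 0 and keeps 150.
Round 2 (the target proposes): the acquirer can get 150 next round, worth 0.47 × 150 = 70.5 now; the target offers that and keeps 79.5.
Round 1 (the acquirer proposes): the target can get 79.5 next round, worth 0.96 × 79.5 = 76.32 now. The acquirer offers 76.32 and keeps 150 − 76.32 = 73.68.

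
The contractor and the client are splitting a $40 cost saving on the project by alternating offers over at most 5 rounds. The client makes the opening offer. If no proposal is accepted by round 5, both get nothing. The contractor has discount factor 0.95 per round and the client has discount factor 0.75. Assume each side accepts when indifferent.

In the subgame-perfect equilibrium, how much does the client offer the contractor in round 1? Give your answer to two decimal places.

Work backward from the last round.
Round 5 (the client proposes): the contractor will accept anything ≥ 0, so the client offers 0 and keeps 40.
Round 4 (the contractor proposes): the client can get 40 next round, worth 0.75 × 40 = 30 now, so the contractor offers 30, keeping 10.
Round 3 (the client proposes): the contractor can get 10 next round, worth 0.95 × 10 = 9.5 now, so the client offers 9.5, keeping 30.5.
Round 2 (the contractor proposes): the client can get 30.5 next round, worth 0.75 × 30.5 = 22.875 now, so the contractor offers 22.875, keeping 17.125.
Round 1 (the client proposes): the contractor can get 17.125 next round, worth 0.95 × 17.125 = 16.26875 now, so the client offers 16.26875, keeping 23.73125.

16.27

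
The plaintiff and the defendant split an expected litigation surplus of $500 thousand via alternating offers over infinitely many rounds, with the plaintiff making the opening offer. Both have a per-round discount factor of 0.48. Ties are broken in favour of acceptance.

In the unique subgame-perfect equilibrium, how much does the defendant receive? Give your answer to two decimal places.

Let x be the plaintiff's share when the plaintiff proposes and y be the defendant's share when the defendant proposes.
The defendant accepts iff offered ≥ 0.48·y, so x = 500 − 0.48y. Symmetrically y = 500 − 0.48x.
Substituting: x = 500 − 0.48(500 − 0.48x), giving x(1 − 0.48·0.48) = 500(1 − 0.48).
So x = 500 × 0.52 / 0.7696 ≈ 337.8378, and the defendant receives 500 − x ≈ 162.1622.

162.16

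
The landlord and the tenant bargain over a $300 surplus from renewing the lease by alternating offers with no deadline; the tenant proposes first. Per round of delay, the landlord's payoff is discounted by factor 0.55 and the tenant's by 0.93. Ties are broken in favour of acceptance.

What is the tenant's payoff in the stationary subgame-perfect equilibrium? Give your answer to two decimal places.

276.36

In a stationary SPE each proposer offers the other exactly their discounted continuation value.
If the tenant keeps x when proposing and the landlord keeps y when proposing, then x = 300 − 0.55y and y = 300 − 0.93x.
Solving: x = 300(1 − 0.55) / (1 − 0.93·0.55) = 135 / 0.4885 ≈ 276.3562.
The landlord gets 300 − 276.3562 ≈ 23.6438.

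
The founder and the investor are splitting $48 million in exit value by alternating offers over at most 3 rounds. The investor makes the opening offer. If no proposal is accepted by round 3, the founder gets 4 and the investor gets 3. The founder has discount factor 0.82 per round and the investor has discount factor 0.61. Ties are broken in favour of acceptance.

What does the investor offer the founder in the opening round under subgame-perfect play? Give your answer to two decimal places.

17.35

Solve by backward induction from round 3.
Round 3 (the investor proposes): the founder gets 4 if talks fail, so the investor offers 4 and keeps 44.
Round 2 (the founder proposes): the investor can get 44 next round, worth 0.61 × 44 = 26.84 now; the founder offers that and keeps 21.16.
Round 1 (the investor proposes): the founder can get 21.16 next round, worth 0.82 × 21.16 = 17.3512 now. The investor offers 17.3512 and keeps 48 − 17.3512 = 30.6488.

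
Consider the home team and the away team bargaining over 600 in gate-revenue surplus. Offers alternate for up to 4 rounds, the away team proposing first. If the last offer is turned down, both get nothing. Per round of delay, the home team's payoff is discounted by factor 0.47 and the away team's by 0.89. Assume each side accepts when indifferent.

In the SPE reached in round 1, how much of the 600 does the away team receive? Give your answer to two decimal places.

Round 4 (the home team proposes): the away team will accept anything ≥ 0, so the home team offers 0 and keeps 600.
Round 3 (the away team proposes): the home team can get 600 next round, worth 0.47 × 600 = 282 now. The away team offers 282 and keeps 600 − 282 = 318.
Round 2 (the home team proposes): the away team can get 318 next round, worth 0.89 × 318 = 283.02 now. The home team offers 283.02 and keeps 600 − 283.02 = 316.98.
Round 1 (the away team proposes): the home team can get 316.98 next round, worth 0.47 × 316.98 = 148.9806 now, so the away team offers 148.9806, keeping 451.0194.

451.02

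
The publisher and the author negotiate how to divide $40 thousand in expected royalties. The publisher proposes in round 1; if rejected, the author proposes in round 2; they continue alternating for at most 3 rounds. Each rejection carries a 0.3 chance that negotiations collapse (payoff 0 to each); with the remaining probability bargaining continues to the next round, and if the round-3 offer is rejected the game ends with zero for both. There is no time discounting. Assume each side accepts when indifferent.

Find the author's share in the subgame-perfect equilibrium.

By backward induction:
Round 3 (the publisher proposes): the author will accept anything ≥ 0, so the publisher offers 0 and keeps 40.
Round 2 (the author proposes): rejecting gives the publisher an expected 0.7 × 40 = 28, so the author offers 28, keeping 12.
Round 1 (the publisher proposes): rejecting gives the author an expected 0.7 × 12 = 8.4, so the publisher offers 8.4, keeping 31.6.

8.4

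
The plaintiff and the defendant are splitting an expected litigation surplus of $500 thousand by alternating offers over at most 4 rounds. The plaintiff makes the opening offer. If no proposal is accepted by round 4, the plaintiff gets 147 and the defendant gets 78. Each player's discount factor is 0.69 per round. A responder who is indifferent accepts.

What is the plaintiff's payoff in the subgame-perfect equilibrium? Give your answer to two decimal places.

Round 4 (the defendant proposes): the plaintiff gets 147 if talks fail, so the defendant offers 147 and keeps 353.
Round 3 (the plaintiff proposes): the defendant can get 353 next round, worth 0.69 × 353 = 243.57 now. The plaintiff offers 243.57 and keeps 500 − 243.57 = 256.43.
Round 2 (the defendant proposes): the plaintiff can get 256.43 next round, worth 0.69 × 256.43 = 176.9367 now; the defendant offers that and keeps 323.0633.
Round 1 (the plaintiff proposes): the defendant can get 323.0633 next round, worth 0.69 × 323.0633 = 222.913677 now; the plaintiff offers that and keeps 277.086323.

277.09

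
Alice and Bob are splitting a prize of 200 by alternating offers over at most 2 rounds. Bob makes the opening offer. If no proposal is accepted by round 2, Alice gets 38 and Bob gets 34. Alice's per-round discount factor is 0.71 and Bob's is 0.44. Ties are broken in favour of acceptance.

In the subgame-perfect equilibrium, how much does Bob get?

By backward induction:
Round 2 (Alice proposes): Bob gets 34 if talks fail, so Alice offers 34 and keeps 166.
Round 1 (Bob proposes): Alice can get 166 next round, worth 0.71 × 166 = 117.86 now. Bob offers 117.86 and keeps 200 − 117.86 = 82.14.

82.14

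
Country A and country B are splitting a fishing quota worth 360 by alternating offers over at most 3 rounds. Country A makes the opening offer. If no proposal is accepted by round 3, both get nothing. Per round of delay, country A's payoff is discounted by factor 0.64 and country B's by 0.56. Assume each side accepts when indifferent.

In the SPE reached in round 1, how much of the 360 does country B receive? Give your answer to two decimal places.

Round 3 (country A proposes): country B will accept anything ≥ 0, so country A offers 0 and keeps 360.
Round 2 (country B proposes): country A can get 360 next round, worth 0.64 × 360 = 230.4 now. Country B offers 230.4 and keeps 360 − 230.4 = 129.6.
Round 1 (country A proposes): country B can get 129.6 next round, worth 0.56 × 129.6 = 72.576 now; country A offers that and keeps 287.424.

72.58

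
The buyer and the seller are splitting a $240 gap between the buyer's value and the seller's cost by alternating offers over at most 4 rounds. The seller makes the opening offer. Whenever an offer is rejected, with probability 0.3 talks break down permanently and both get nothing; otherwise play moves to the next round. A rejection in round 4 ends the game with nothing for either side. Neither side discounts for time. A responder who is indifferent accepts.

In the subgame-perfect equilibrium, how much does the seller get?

By backward induction:
Round 4 (the buyer proposes): the seller will accept anything ≥ 0, so the buyer offers 0 and keeps 240.
Round 3 (the seller proposes): rejecting gives the buyer an expected 0.7 × 240 = 168. The seller offers 168 and keeps 240 − 168 = 72.
Round 2 (the buyer proposes): rejecting gives the seller an expected 0.7 × 72 = 50.4. The buyer offers 50.4 and keeps 240 − 50.4 = 189.6.
Round 1 (the seller proposes): rejecting gives the buyer an expected 0.7 × 189.6 = 132.72, so the seller offers 132.72, keeping 107.28.

107.28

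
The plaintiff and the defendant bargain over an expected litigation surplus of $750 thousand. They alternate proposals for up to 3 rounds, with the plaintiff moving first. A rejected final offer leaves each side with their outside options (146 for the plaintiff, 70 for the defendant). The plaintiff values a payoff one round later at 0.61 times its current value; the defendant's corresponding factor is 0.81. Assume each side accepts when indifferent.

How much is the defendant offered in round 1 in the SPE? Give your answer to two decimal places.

271.51

Solve by backward induction from round 3.
Round 3 (the plaintiff proposes): the defendant gets 70 if talks fail, so the plaintiff offers 70 and keeps 680.
Round 2 (the defendant proposes): the plaintiff can get 680 next round, worth 0.61 × 680 = 414.8 now; the defendant offers that and keeps 335.2.
Round 1 (the plaintiff proposes): the defendant can get 335.2 next round, worth 0.81 × 335.2 = 271.512 now. The plaintiff offers 271.512 and keeps 750 − 271.512 = 478.488.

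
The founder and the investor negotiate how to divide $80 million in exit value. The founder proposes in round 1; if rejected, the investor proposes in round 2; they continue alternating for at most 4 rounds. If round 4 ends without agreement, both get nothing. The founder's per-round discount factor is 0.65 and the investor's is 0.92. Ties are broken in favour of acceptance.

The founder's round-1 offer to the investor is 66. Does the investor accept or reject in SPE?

Round 4 (the investor proposes): rejection yields 0 for the founder; the investor offers 0 and keeps 80.
Round 3 (the founder proposes): the investor can get 80 next round, worth 0.92 × 80 = 73.6 now, so the founder offers 73.6, keeping 6.4.
Round 2 (the investor proposes): the founder can get 6.4 next round, worth 0.65 × 6.4 = 4.16 now, so the investor offers 4.16, keeping 75.84.
So by rejecting in round 1, the investor gets 75.84 next round, worth 0.92 × 75.84 = 69.7728 now.
Offer 66 < 69.7728, so the investor rejects.

Reject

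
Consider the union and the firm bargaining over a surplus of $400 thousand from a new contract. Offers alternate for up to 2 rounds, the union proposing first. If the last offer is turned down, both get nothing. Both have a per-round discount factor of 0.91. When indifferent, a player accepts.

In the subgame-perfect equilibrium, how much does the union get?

Work backward from the last round.
Round 2 (the firm proposes): rejection yields 0 for the union; the firm offers 0 and keeps 400.
Round 1 (the union proposes): the firm can get 400 next round, worth 0.91 × 400 = 364 now. The union offers 364 and keeps 400 − 364 = 36.

36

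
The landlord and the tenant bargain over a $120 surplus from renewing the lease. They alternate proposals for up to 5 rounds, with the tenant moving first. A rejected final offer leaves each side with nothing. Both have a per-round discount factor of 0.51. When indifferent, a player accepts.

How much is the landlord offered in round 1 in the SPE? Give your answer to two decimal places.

Round 5 (the tenant proposes): rejection yields 0 for the landlord; the tenant offers 0 and keeps 120.
Round 4 (the landlord proposes): the tenant can get 120 next round, worth 0.51 × 120 = 61.2 now, so the landlord offers 61.2, keeping 58.8.
Round 3 (the tenant proposes): the landlord can get 58.8 next round, worth 0.51 × 58.8 = 29.988 now; the tenant offers that and keeps 90.012.
Round 2 (the landlord proposes): the tenant can get 90.012 next round, worth 0.51 × 90.012 = 45.90612 now, so the landlord offers 45.90612, keeping 74.09388.
Round 1 (the tenant proposes): the landlord can get 74.09388 next round, worth 0.51 × 74.09388 = 37.7878788 now, so the tenant offers 37.7878788, keeping 82.2121212.

37.79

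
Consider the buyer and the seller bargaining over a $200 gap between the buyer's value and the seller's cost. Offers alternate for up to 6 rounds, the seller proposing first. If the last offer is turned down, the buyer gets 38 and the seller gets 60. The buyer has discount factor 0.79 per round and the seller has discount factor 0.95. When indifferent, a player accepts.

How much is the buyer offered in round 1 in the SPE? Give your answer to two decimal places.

76.12

Round 6 (the buyer proposes): the seller gets 60 if talks fail, so the buyer offers 60 and keeps 140.
Round 5 (the seller proposes): the buyer can get 140 next round, worth 0.79 × 140 = 110.6 now, so the seller offers 110.6, keeping 89.4.
Round 4 (the buyer proposes): the seller can get 89.4 next round, worth 0.95 × 89.4 = 84.93 now, so the buyer offers 84.93, keeping 115.07.
Round 3 (the seller proposes): the buyer can get 115.07 next round, worth 0.79 × 115.07 = 90.9053 now. The seller offers 90.9053 and keeps 200 − 90.9053 = 109.0947.
Round 2 (the buyer proposes): the seller can get 109.0947 next round, worth 0.95 × 109.0947 = 103.639965 now; the buyer offers that and keeps 96.360035.
Round 1 (the seller proposes): the buyer can get 96.360035 next round, worth 0.79 × 96.360035 = 76.12442765 now; the seller offers that and keeps 123.87557235.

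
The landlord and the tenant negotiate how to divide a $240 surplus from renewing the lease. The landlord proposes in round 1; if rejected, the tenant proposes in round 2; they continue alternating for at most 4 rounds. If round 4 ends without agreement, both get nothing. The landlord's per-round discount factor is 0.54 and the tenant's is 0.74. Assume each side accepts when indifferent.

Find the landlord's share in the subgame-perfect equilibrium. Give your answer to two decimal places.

Work backward from the last round.
Round 4 (the tenant proposes): rejection yields 0 for the landlord; the tenant offers 0 and keeps 240.
Round 3 (the landlord proposes): the tenant can get 240 next round, worth 0.74 × 240 = 177.6 now, so the landlord offers 177.6, keeping 62.4.
Round 2 (the tenant proposes): the landlord can get 62.4 next round, worth 0.54 × 62.4 = 33.696 now; the tenant offers that and keeps 206.304.
Round 1 (the landlord proposes): the tenant can get 206.304 next round, worth 0.74 × 206.304 = 152.66496 now, so the landlord offers 152.66496, keeping 87.33504.

87.34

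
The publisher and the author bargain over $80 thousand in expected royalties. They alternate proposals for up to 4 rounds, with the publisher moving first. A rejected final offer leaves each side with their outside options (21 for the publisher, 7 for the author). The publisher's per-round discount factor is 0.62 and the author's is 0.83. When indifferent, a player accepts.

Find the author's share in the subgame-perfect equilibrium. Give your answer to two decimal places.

By backward induction:
Round 4 (the author proposes): the publisher gets 21 if talks fail, so the author offers 21 and keeps 59.
Round 3 (the publisher proposes): the author can get 59 next round, worth 0.83 × 59 = 48.97 now. The publisher offers 48.97 and keeps 80 − 48.97 = 31.03.
Round 2 (the author proposes): the publisher can get 31.03 next round, worth 0.62 × 31.03 = 19.2386 now; the author offers that and keeps 60.7614.
Round 1 (the publisher proposes): the author can get 60.7614 next round, worth 0.83 × 60.7614 = 50.431962 now; the publisher offers that and keeps 29.568038.

50.43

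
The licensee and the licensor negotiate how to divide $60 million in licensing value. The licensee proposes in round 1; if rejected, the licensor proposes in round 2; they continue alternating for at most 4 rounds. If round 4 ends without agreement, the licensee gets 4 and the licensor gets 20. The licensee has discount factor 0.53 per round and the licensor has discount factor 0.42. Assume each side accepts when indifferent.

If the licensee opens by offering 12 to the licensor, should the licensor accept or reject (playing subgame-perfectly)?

Round 4 (the licensor proposes): the licensee gets 4 if talks fail, so the licensor offers 4 and keeps 56.
Round 3 (the licensee proposes): the licensor can get 56 next round, worth 0.42 × 56 = 23.52 now; the licensee offers that and keeps 36.48.
Round 2 (the licensor proposes): the licensee can get 36.48 next round, worth 0.53 × 36.48 = 19.3344 now. The licensor offers 19.3344 and keeps 60 − 19.3344 = 40.6656.
So by rejecting in round 1, the licensor gets 40.6656 next round, worth 0.42 × 40.6656 = 17.079552 now.
Offer 12 < 17.079552, so the licensor rejects.

Reject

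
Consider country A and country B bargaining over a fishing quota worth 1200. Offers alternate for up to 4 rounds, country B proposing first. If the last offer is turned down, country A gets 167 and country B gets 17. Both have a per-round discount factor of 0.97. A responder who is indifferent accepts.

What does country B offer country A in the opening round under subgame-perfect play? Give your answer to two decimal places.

1114.61

By backward induction:
Round 4 (country A proposes): country B gets 17 if talks fail, so country A offers 17 and keeps 1183.
Round 3 (country B proposes): country A can get 1183 next round, worth 0.97 × 1183 = 1147.51 now, so country B offers 1147.51, keeping 52.49.
Round 2 (country A proposes): country B can get 52.49 next round, worth 0.97 × 52.49 = 50.9153 now, so country A offers 50.9153, keeping 1149.0847.
Round 1 (country B proposes): country A can get 1149.0847 next round, worth 0.97 × 1149.0847 = 1114.612159 now, so country B offers 1114.612159, keeping 85.387841.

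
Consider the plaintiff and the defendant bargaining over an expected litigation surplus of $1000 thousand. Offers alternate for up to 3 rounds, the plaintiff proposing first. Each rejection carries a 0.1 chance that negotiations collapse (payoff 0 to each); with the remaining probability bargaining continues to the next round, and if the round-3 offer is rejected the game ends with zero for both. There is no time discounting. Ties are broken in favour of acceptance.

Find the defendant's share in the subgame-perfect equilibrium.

Round 3 (the plaintiff proposes): rejection yields 0 for the defendant; the plaintiff offers 0 and keeps 1000.
Round 2 (the defendant proposes): rejecting gives the plaintiff an expected 0.9 × 1000 = 900, so the defendant offers 900, keeping 100.
Round 1 (the plaintiff proposes): rejecting gives the defendant an expected 0.9 × 100 = 90, so the plaintiff offers 90, keeping 910.

90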